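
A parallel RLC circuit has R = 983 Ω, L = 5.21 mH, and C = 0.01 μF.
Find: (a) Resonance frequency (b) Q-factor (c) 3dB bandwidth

Step 1 — Resonance: ω₀ = 1/√(LC) = 1/√(0.00521·1e-08) = 1.385e+05 rad/s.
Step 2 — f₀ = ω₀/(2π) = 2.205e+04 Hz.
Step 3 — Parallel Q: Q = R/(ω₀L) = 983/(1.385e+05·0.00521) = 1.362.
Step 4 — Bandwidth: Δω = ω₀/Q = 1.017e+05 rad/s; BW = Δω/(2π) = 1.619e+04 Hz.

(a) f₀ = 2.205e+04 Hz  (b) Q = 1.362  (c) BW = 1.619e+04 Hz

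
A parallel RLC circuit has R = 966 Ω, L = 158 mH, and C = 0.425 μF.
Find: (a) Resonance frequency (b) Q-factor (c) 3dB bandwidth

Step 1 — Resonance: ω₀ = 1/√(LC) = 1/√(0.158·4.25e-07) = 3859 rad/s.
Step 2 — f₀ = ω₀/(2π) = 614.2 Hz.
Step 3 — Parallel Q: Q = R/(ω₀L) = 966/(3859·0.158) = 1.584.
Step 4 — Bandwidth: Δω = ω₀/Q = 2436 rad/s; BW = Δω/(2π) = 387.7 Hz.

(a) f₀ = 614.2 Hz  (b) Q = 1.584  (c) BW = 387.7 Hz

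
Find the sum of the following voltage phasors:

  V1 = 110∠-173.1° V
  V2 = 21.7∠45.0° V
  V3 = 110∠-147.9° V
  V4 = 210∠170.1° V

Step 1 — Convert each phasor to rectangular form:
  V1 = 110·(cos(-173.1°) + j·sin(-173.1°)) = -109.2 - j13.22 V
  V2 = 21.7·(cos(45.0°) + j·sin(45.0°)) = 15.34 + j15.34 V
  V3 = 110·(cos(-147.9°) + j·sin(-147.9°)) = -93.18 - j58.45 V
  V4 = 210·(cos(170.1°) + j·sin(170.1°)) = -206.9 + j36.11 V
Step 2 — Sum components: V_total = -393.9 - j20.22 V.
Step 3 — Convert to polar: |V_total| = 394.4 V, ∠V_total = -177.1°.

V_total = 394.4∠-177.1° V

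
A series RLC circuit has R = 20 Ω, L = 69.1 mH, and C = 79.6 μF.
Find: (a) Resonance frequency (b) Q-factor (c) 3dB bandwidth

Step 1 — Resonance condition Im(Z)=0 gives ω₀ = 1/√(LC).
Step 2 — ω₀ = 1/√(0.0691·7.96e-05) = 426.4 rad/s.
Step 3 — f₀ = ω₀/(2π) = 67.86 Hz.
Step 4 — Series Q: Q = ω₀L/R = 426.4·0.0691/20 = 1.473.
Step 5 — 3dB bandwidth: Δω = ω₀/Q = 289.4 rad/s; BW = Δω/(2π) = 46.07 Hz.

(a) f₀ = 67.86 Hz  (b) Q = 1.473  (c) BW = 46.07 Hz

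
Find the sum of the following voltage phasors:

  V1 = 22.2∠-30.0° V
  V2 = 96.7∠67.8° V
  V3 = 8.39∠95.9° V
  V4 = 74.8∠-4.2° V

Step 1 — Convert each phasor to rectangular form:
  V1 = 22.2·(cos(-30.0°) + j·sin(-30.0°)) = 19.23 - j11.1 V
  V2 = 96.7·(cos(67.8°) + j·sin(67.8°)) = 36.54 + j89.53 V
  V3 = 8.39·(cos(95.9°) + j·sin(95.9°)) = -0.8624 + j8.346 V
  V4 = 74.8·(cos(-4.2°) + j·sin(-4.2°)) = 74.6 - j5.478 V
Step 2 — Sum components: V_total = 129.5 + j81.3 V.
Step 3 — Convert to polar: |V_total| = 152.9 V, ∠V_total = 32.1°.

V_total = 152.9∠32.1° V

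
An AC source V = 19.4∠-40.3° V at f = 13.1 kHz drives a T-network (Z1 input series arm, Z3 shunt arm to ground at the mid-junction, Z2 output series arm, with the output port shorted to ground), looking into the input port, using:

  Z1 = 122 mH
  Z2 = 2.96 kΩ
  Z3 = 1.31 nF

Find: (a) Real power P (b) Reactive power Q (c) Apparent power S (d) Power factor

Step 1 — Angular frequency: ω = 2π·f = 2π·1.31e+04 = 8.231e+04 rad/s.
Step 2 — Component impedances:
  Z1: Z = jωL = j·8.231e+04·0.122 = 0 + j1.004e+04 Ω
  Z2: Z = R = 2960 Ω
  Z3: Z = 1/(jωC) = -j/(ω·C) = 0 - j9274 Ω
Step 3 — With the output port shorted to ground, the output series arm Z2 runs from the junction to ground; the shunt arm Z3 also runs from the junction to ground. They appear in parallel: Z3 || Z2 = 2686 - j857.4 Ω.
Step 4 — Series with input arm Z1: Z_in = Z1 + (Z3 || Z2) = 2686 + j9184 Ω = 9569∠73.7° Ω.
Step 5 — Source phasor: V = 19.4∠-40.3° V = 14.8 - j12.55 V.
Step 6 — Current: I = V / Z = -0.0008245 - j0.001852 A = 0.002027∠-114.0° A.
Step 7 — Complex power: S = V·I* = 0.01104 + j0.03775 VA.
Step 8 — Real power: P = Re(S) = 0.01104 W.
Step 9 — Reactive power: Q = Im(S) = 0.03775 VAR.
Step 10 — Apparent power: |S| = 0.03933 VA.
Step 11 — Power factor: PF = P/|S| = 0.2807 (lagging).

(a) P = 0.01104 W  (b) Q = 0.03775 VAR  (c) S = 0.03933 VA  (d) PF = 0.2807 (lagging)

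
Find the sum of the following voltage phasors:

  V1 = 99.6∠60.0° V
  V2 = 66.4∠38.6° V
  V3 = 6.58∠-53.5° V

Step 1 — Convert each phasor to rectangular form:
  V1 = 99.6·(cos(60.0°) + j·sin(60.0°)) = 49.8 + j86.26 V
  V2 = 66.4·(cos(38.6°) + j·sin(38.6°)) = 51.89 + j41.43 V
  V3 = 6.58·(cos(-53.5°) + j·sin(-53.5°)) = 3.914 - j5.289 V
Step 2 — Sum components: V_total = 105.6 + j122.4 V.
Step 3 — Convert to polar: |V_total| = 161.7 V, ∠V_total = 49.2°.

V_total = 161.7∠49.2° V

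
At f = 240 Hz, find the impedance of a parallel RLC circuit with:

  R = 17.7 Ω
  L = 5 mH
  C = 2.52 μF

Step 1 — Angular frequency: ω = 2π·f = 2π·240 = 1508 rad/s.
Step 2 — Component impedances:
  R: Z = R = 17.7 Ω
  L: Z = jωL = j·1508·0.005 = 0 + j7.54 Ω
  C: Z = 1/(jωC) = -j/(ω·C) = 0 - j263.2 Ω
Step 3 — Parallel combination: 1/Z_total = 1/R + 1/L + 1/C; Z_total = 2.855 + j6.51 Ω = 7.109∠66.3° Ω.

Z = 2.855 + j6.51 Ω = 7.109∠66.3° Ω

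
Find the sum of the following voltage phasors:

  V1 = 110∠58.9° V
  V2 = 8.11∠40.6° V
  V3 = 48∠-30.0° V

Step 1 — Convert each phasor to rectangular form:
  V1 = 110·(cos(58.9°) + j·sin(58.9°)) = 56.82 + j94.19 V
  V2 = 8.11·(cos(40.6°) + j·sin(40.6°)) = 6.158 + j5.278 V
  V3 = 48·(cos(-30.0°) + j·sin(-30.0°)) = 41.57 - j24 V
Step 2 — Sum components: V_total = 104.5 + j75.47 V.
Step 3 — Convert to polar: |V_total| = 128.9 V, ∠V_total = 35.8°.

V_total = 128.9∠35.8° V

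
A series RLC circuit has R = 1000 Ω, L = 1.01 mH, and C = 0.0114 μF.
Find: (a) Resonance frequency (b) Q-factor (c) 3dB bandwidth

Step 1 — Resonance condition Im(Z)=0 gives ω₀ = 1/√(LC).
Step 2 — ω₀ = 1/√(0.00101·1.14e-08) = 2.947e+05 rad/s.
Step 3 — f₀ = ω₀/(2π) = 4.69e+04 Hz.
Step 4 — Series Q: Q = ω₀L/R = 2.947e+05·0.00101/1000 = 0.2977.
Step 5 — 3dB bandwidth: Δω = ω₀/Q = 9.901e+05 rad/s; BW = Δω/(2π) = 1.576e+05 Hz.

(a) f₀ = 4.69e+04 Hz  (b) Q = 0.2977  (c) BW = 1.576e+05 Hz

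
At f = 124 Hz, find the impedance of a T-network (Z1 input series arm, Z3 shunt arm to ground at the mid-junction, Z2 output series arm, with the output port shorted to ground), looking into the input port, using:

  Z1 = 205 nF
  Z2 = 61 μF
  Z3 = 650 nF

Step 1 — Angular frequency: ω = 2π·f = 2π·124 = 779.1 rad/s.
Step 2 — Component impedances:
  Z1: Z = 1/(jωC) = -j/(ω·C) = 0 - j6261 Ω
  Z2: Z = 1/(jωC) = -j/(ω·C) = 0 - j21.04 Ω
  Z3: Z = 1/(jωC) = -j/(ω·C) = 0 - j1975 Ω
Step 3 — With the output port shorted to ground, the output series arm Z2 runs from the junction to ground; the shunt arm Z3 also runs from the junction to ground. They appear in parallel: Z3 || Z2 = 0 - j20.82 Ω.
Step 4 — Series with input arm Z1: Z_in = Z1 + (Z3 || Z2) = 0 - j6282 Ω = 6282∠-90.0° Ω.

Z = 0 - j6282 Ω = 6282∠-90.0° Ω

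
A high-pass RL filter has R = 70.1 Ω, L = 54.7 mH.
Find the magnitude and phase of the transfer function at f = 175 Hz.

Step 1 — Angular frequency: ω = 2π·175 = 1100 rad/s.
Step 2 — Transfer function: H(jω) = jωL/(R + jωL).
Step 3 — Numerator jωL = j·60.15; denominator R + jωL = 70.1 + j60.15.
Step 4 — H = 0.424 + j0.4942.
Step 5 — Magnitude: |H| = 0.6512 (-3.7 dB); phase: φ = 49.4°.

|H| = 0.6512 (-3.7 dB), φ = 49.4°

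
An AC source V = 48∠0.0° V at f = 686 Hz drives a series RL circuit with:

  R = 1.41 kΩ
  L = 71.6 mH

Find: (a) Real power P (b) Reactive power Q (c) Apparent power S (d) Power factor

Step 1 — Angular frequency: ω = 2π·f = 2π·686 = 4310 rad/s.
Step 2 — Component impedances:
  R: Z = R = 1410 Ω
  L: Z = jωL = j·4310·0.0716 = 0 + j308.6 Ω
Step 3 — Series combination: Z_total = R + L = 1410 + j308.6 Ω = 1443∠12.3° Ω.
Step 4 — Source phasor: V = 48∠0.0° V = 48 V.
Step 5 — Current: I = V / Z = 0.03249 - j0.00711 A = 0.03326∠-12.3° A.
Step 6 — Complex power: S = V·I* = 1.559 + j0.3413 VA.
Step 7 — Real power: P = Re(S) = 1.559 W.
Step 8 — Reactive power: Q = Im(S) = 0.3413 VAR.
Step 9 — Apparent power: |S| = 1.596 VA.
Step 10 — Power factor: PF = P/|S| = 0.9769 (lagging).

(a) P = 1.559 W  (b) Q = 0.3413 VAR  (c) S = 1.596 VA  (d) PF = 0.9769 (lagging)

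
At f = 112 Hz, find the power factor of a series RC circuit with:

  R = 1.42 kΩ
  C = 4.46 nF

Step 1 — Angular frequency: ω = 2π·f = 2π·112 = 703.7 rad/s.
Step 2 — Component impedances:
  R: Z = R = 1420 Ω
  C: Z = 1/(jωC) = -j/(ω·C) = 0 - j3.186e+05 Ω
Step 3 — Series combination: Z_total = R + C = 1420 - j3.186e+05 Ω = 3.186e+05∠-89.7° Ω.
Step 4 — Power factor: PF = cos(φ) = Re(Z)/|Z| = 1420/3.186e+05 = 0.004457.
Step 5 — Type: Im(Z) = -3.186e+05 ⇒ leading (phase φ = -89.7°).

PF = 0.004457 (leading, φ = -89.7°)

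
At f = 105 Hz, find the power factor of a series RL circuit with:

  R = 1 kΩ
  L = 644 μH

Step 1 — Angular frequency: ω = 2π·f = 2π·105 = 659.7 rad/s.
Step 2 — Component impedances:
  R: Z = R = 1000 Ω
  L: Z = jωL = j·659.7·0.000644 = 0 + j0.4249 Ω
Step 3 — Series combination: Z_total = R + L = 1000 + j0.4249 Ω = 1000∠0.0° Ω.
Step 4 — Power factor: PF = cos(φ) = Re(Z)/|Z| = 1000/1000 = 1.
Step 5 — Type: Im(Z) = 0.4249 ⇒ lagging (phase φ = 0.0°).

PF = 1 (lagging, φ = 0.0°)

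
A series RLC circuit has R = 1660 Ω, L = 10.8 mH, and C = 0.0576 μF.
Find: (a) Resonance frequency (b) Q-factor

Step 1 — Resonance condition Im(Z)=0 gives ω₀ = 1/√(LC).
Step 2 — ω₀ = 1/√(0.0108·5.76e-08) = 4.009e+04 rad/s.
Step 3 — f₀ = ω₀/(2π) = 6381 Hz.
Step 4 — Series Q: Q = ω₀L/R = 4.009e+04·0.0108/1660 = 0.2609.

(a) f₀ = 6381 Hz  (b) Q = 0.2609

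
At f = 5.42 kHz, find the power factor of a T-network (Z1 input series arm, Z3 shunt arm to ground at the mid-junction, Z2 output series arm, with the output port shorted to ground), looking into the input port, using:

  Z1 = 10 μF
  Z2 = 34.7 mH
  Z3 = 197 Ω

Step 1 — Angular frequency: ω = 2π·f = 2π·5420 = 3.405e+04 rad/s.
Step 2 — Component impedances:
  Z1: Z = 1/(jωC) = -j/(ω·C) = 0 - j2.936 Ω
  Z2: Z = jωL = j·3.405e+04·0.0347 = 0 + j1182 Ω
  Z3: Z = R = 197 Ω
Step 3 — With the output port shorted to ground, the output series arm Z2 runs from the junction to ground; the shunt arm Z3 also runs from the junction to ground. They appear in parallel: Z3 || Z2 = 191.7 + j31.95 Ω.
Step 4 — Series with input arm Z1: Z_in = Z1 + (Z3 || Z2) = 191.7 + j29.02 Ω = 193.9∠8.6° Ω.
Step 5 — Power factor: PF = cos(φ) = Re(Z)/|Z| = 191.7/193.9 = 0.9887.
Step 6 — Type: Im(Z) = 29.02 ⇒ lagging (phase φ = 8.6°).

PF = 0.9887 (lagging, φ = 8.6°)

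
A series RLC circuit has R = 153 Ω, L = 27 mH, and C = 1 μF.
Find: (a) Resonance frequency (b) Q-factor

Step 1 — Resonance condition Im(Z)=0 gives ω₀ = 1/√(LC).
Step 2 — ω₀ = 1/√(0.027·1e-06) = 6086 rad/s.
Step 3 — f₀ = ω₀/(2π) = 968.6 Hz.
Step 4 — Series Q: Q = ω₀L/R = 6086·0.027/153 = 1.074.

(a) f₀ = 968.6 Hz  (b) Q = 1.074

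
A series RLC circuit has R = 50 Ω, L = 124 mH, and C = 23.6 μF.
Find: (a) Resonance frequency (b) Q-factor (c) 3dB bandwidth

Step 1 — Resonance condition Im(Z)=0 gives ω₀ = 1/√(LC).
Step 2 — ω₀ = 1/√(0.124·2.36e-05) = 584.6 rad/s.
Step 3 — f₀ = ω₀/(2π) = 93.04 Hz.
Step 4 — Series Q: Q = ω₀L/R = 584.6·0.124/50 = 1.45.
Step 5 — 3dB bandwidth: Δω = ω₀/Q = 403.2 rad/s; BW = Δω/(2π) = 64.18 Hz.

(a) f₀ = 93.04 Hz  (b) Q = 1.45  (c) BW = 64.18 Hz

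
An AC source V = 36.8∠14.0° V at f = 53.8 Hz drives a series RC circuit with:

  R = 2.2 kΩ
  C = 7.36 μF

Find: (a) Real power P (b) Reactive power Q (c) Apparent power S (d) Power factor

Step 1 — Angular frequency: ω = 2π·f = 2π·53.8 = 338 rad/s.
Step 2 — Component impedances:
  R: Z = R = 2200 Ω
  C: Z = 1/(jωC) = -j/(ω·C) = 0 - j401.9 Ω
Step 3 — Series combination: Z_total = R + C = 2200 - j401.9 Ω = 2236∠-10.4° Ω.
Step 4 — Source phasor: V = 36.8∠14.0° V = 35.71 + j8.903 V.
Step 5 — Current: I = V / Z = 0.01499 + j0.006785 A = 0.01645∠24.4° A.
Step 6 — Complex power: S = V·I* = 0.5957 - j0.1088 VA.
Step 7 — Real power: P = Re(S) = 0.5957 W.
Step 8 — Reactive power: Q = Im(S) = -0.1088 VAR.
Step 9 — Apparent power: |S| = 0.6055 VA.
Step 10 — Power factor: PF = P/|S| = 0.9837 (leading).

(a) P = 0.5957 W  (b) Q = -0.1088 VAR  (c) S = 0.6055 VA  (d) PF = 0.9837 (leading)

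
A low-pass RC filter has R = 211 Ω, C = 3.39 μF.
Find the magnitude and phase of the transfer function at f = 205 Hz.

Step 1 — Angular frequency: ω = 2π·205 = 1288 rad/s.
Step 2 — Transfer function: H(jω) = 1/(1 + jωRC).
Step 3 — Denominator: 1 + jωRC = 1 + j·1288·211·3.39e-06 = 1 + j0.9213.
Step 4 — H = 0.5409 - j0.4983.
Step 5 — Magnitude: |H| = 0.7354 (-2.7 dB); phase: φ = -42.7°.

|H| = 0.7354 (-2.7 dB), φ = -42.7°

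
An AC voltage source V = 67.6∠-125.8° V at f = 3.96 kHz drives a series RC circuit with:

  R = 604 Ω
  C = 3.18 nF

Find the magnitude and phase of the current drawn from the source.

Step 1 — Angular frequency: ω = 2π·f = 2π·3960 = 2.488e+04 rad/s.
Step 2 — Component impedances:
  R: Z = R = 604 Ω
  C: Z = 1/(jωC) = -j/(ω·C) = 0 - j1.264e+04 Ω
Step 3 — Series combination: Z_total = R + C = 604 - j1.264e+04 Ω = 1.265e+04∠-87.3° Ω.
Step 4 — Source phasor: V = 67.6∠-125.8° V = -39.54 - j54.83 V.
Step 5 — Ohm's law: I = V / Z_total = (-39.54 - j54.83) / (604 - j1.264e+04) = 0.004179 - j0.003328 A.
Step 6 — Convert to polar: |I| = 0.005343 A, ∠I = -38.5°.

I = 0.005343∠-38.5° A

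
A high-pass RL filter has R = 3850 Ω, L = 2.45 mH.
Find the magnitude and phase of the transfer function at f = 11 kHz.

Step 1 — Angular frequency: ω = 2π·1.1e+04 = 6.912e+04 rad/s.
Step 2 — Transfer function: H(jω) = jωL/(R + jωL).
Step 3 — Numerator jωL = j·169.3; denominator R + jωL = 3850 + j169.3.
Step 4 — H = 0.001931 + j0.0439.
Step 5 — Magnitude: |H| = 0.04394 (-27.1 dB); phase: φ = 87.5°.

|H| = 0.04394 (-27.1 dB), φ = 87.5°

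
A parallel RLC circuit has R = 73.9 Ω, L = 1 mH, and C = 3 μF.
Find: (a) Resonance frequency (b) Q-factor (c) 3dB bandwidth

Step 1 — Resonance: ω₀ = 1/√(LC) = 1/√(0.001·3e-06) = 1.826e+04 rad/s.
Step 2 — f₀ = ω₀/(2π) = 2906 Hz.
Step 3 — Parallel Q: Q = R/(ω₀L) = 73.9/(1.826e+04·0.001) = 4.048.
Step 4 — Bandwidth: Δω = ω₀/Q = 4511 rad/s; BW = Δω/(2π) = 717.9 Hz.

(a) f₀ = 2906 Hz  (b) Q = 4.048  (c) BW = 717.9 Hz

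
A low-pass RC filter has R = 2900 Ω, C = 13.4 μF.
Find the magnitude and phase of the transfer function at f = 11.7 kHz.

Step 1 — Angular frequency: ω = 2π·1.17e+04 = 7.351e+04 rad/s.
Step 2 — Transfer function: H(jω) = 1/(1 + jωRC).
Step 3 — Denominator: 1 + jωRC = 1 + j·7.351e+04·2900·1.34e-05 = 1 + j2857.
Step 4 — H = 1.225e-07 - j0.0003501.
Step 5 — Magnitude: |H| = 0.0003501 (-69.1 dB); phase: φ = -90.0°.

|H| = 0.0003501 (-69.1 dB), φ = -90.0°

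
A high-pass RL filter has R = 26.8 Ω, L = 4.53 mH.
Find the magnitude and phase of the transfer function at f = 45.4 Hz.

Step 1 — Angular frequency: ω = 2π·45.4 = 285.3 rad/s.
Step 2 — Transfer function: H(jω) = jωL/(R + jωL).
Step 3 — Numerator jωL = j·1.292; denominator R + jωL = 26.8 + j1.292.
Step 4 — H = 0.002319 + j0.04811.
Step 5 — Magnitude: |H| = 0.04816 (-26.3 dB); phase: φ = 87.2°.

|H| = 0.04816 (-26.3 dB), φ = 87.2°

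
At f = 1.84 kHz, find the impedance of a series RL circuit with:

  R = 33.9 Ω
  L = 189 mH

Step 1 — Angular frequency: ω = 2π·f = 2π·1840 = 1.156e+04 rad/s.
Step 2 — Component impedances:
  R: Z = R = 33.9 Ω
  L: Z = jωL = j·1.156e+04·0.189 = 0 + j2185 Ω
Step 3 — Series combination: Z_total = R + L = 33.9 + j2185 Ω = 2185∠89.1° Ω.

Z = 33.9 + j2185 Ω = 2185∠89.1° Ω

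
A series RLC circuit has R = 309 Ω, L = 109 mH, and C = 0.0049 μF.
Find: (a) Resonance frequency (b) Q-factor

Step 1 — Resonance condition Im(Z)=0 gives ω₀ = 1/√(LC).
Step 2 — ω₀ = 1/√(0.109·4.9e-09) = 4.327e+04 rad/s.
Step 3 — f₀ = ω₀/(2π) = 6887 Hz.
Step 4 — Series Q: Q = ω₀L/R = 4.327e+04·0.109/309 = 15.26.

(a) f₀ = 6887 Hz  (b) Q = 15.26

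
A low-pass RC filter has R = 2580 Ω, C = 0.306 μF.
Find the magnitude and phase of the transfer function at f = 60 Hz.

Step 1 — Angular frequency: ω = 2π·60 = 377 rad/s.
Step 2 — Transfer function: H(jω) = 1/(1 + jωRC).
Step 3 — Denominator: 1 + jωRC = 1 + j·377·2580·3.06e-07 = 1 + j0.2976.
Step 4 — H = 0.9186 - j0.2734.
Step 5 — Magnitude: |H| = 0.9585 (-0.4 dB); phase: φ = -16.6°.

|H| = 0.9585 (-0.4 dB), φ = -16.6°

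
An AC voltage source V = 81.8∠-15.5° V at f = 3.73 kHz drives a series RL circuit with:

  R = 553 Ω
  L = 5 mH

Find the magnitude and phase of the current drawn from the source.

Step 1 — Angular frequency: ω = 2π·f = 2π·3730 = 2.344e+04 rad/s.
Step 2 — Component impedances:
  R: Z = R = 553 Ω
  L: Z = jωL = j·2.344e+04·0.005 = 0 + j117.2 Ω
Step 3 — Series combination: Z_total = R + L = 553 + j117.2 Ω = 565.3∠12.0° Ω.
Step 4 — Source phasor: V = 81.8∠-15.5° V = 78.82 - j21.86 V.
Step 5 — Ohm's law: I = V / Z_total = (78.82 - j21.86) / (553 + j117.2) = 0.1284 - j0.06674 A.
Step 6 — Convert to polar: |I| = 0.1447 A, ∠I = -27.5°.

I = 0.1447∠-27.5° A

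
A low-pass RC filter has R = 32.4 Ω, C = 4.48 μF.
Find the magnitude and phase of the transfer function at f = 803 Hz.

Step 1 — Angular frequency: ω = 2π·803 = 5045 rad/s.
Step 2 — Transfer function: H(jω) = 1/(1 + jωRC).
Step 3 — Denominator: 1 + jωRC = 1 + j·5045·32.4·4.48e-06 = 1 + j0.7323.
Step 4 — H = 0.6509 - j0.4767.
Step 5 — Magnitude: |H| = 0.8068 (-1.9 dB); phase: φ = -36.2°.

|H| = 0.8068 (-1.9 dB), φ = -36.2°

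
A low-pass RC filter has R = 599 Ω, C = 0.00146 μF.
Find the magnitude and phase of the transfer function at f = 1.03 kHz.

Step 1 — Angular frequency: ω = 2π·1030 = 6472 rad/s.
Step 2 — Transfer function: H(jω) = 1/(1 + jωRC).
Step 3 — Denominator: 1 + jωRC = 1 + j·6472·599·1.46e-09 = 1 + j0.00566.
Step 4 — H = 1 - j0.00566.
Step 5 — Magnitude: |H| = 1 (-0.0 dB); phase: φ = -0.3°.

|H| = 1 (-0.0 dB), φ = -0.3°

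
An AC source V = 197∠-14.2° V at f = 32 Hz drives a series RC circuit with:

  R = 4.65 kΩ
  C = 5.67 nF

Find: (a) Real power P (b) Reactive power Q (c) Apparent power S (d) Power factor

Step 1 — Angular frequency: ω = 2π·f = 2π·32 = 201.1 rad/s.
Step 2 — Component impedances:
  R: Z = R = 4650 Ω
  C: Z = 1/(jωC) = -j/(ω·C) = 0 - j8.772e+05 Ω
Step 3 — Series combination: Z_total = R + C = 4650 - j8.772e+05 Ω = 8.772e+05∠-89.7° Ω.
Step 4 — Source phasor: V = 197∠-14.2° V = 191 - j48.33 V.
Step 5 — Current: I = V / Z = 5.624e-05 + j0.0002174 A = 0.0002246∠75.5° A.
Step 6 — Complex power: S = V·I* = 0.0002345 - j0.04424 VA.
Step 7 — Real power: P = Re(S) = 0.0002345 W.
Step 8 — Reactive power: Q = Im(S) = -0.04424 VAR.
Step 9 — Apparent power: |S| = 0.04424 VA.
Step 10 — Power factor: PF = P/|S| = 0.005301 (leading).

(a) P = 0.0002345 W  (b) Q = -0.04424 VAR  (c) S = 0.04424 VA  (d) PF = 0.005301 (leading)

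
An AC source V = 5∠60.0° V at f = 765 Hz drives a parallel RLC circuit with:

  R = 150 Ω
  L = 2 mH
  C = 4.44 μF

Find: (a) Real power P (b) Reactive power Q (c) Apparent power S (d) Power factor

Step 1 — Angular frequency: ω = 2π·f = 2π·765 = 4807 rad/s.
Step 2 — Component impedances:
  R: Z = R = 150 Ω
  L: Z = jωL = j·4807·0.002 = 0 + j9.613 Ω
  C: Z = 1/(jωC) = -j/(ω·C) = 0 - j46.86 Ω
Step 3 — Parallel combination: 1/Z_total = 1/R + 1/L + 1/C; Z_total = 0.9689 + j12.02 Ω = 12.06∠85.4° Ω.
Step 4 — Source phasor: V = 5∠60.0° V = 2.5 + j4.33 V.
Step 5 — Current: I = V / Z = 0.3747 - j0.1778 A = 0.4147∠-25.4° A.
Step 6 — Complex power: S = V·I* = 0.1667 + j2.067 VA.
Step 7 — Real power: P = Re(S) = 0.1667 W.
Step 8 — Reactive power: Q = Im(S) = 2.067 VAR.
Step 9 — Apparent power: |S| = 2.074 VA.
Step 10 — Power factor: PF = P/|S| = 0.08037 (lagging).

(a) P = 0.1667 W  (b) Q = 2.067 VAR  (c) S = 2.074 VA  (d) PF = 0.08037 (lagging)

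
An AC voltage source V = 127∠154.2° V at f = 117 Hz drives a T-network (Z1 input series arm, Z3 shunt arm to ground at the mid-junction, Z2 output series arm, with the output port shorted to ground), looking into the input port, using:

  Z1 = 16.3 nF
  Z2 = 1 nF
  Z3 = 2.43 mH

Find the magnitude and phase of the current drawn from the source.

Step 1 — Angular frequency: ω = 2π·f = 2π·117 = 735.1 rad/s.
Step 2 — Component impedances:
  Z1: Z = 1/(jωC) = -j/(ω·C) = 0 - j8.345e+04 Ω
  Z2: Z = 1/(jωC) = -j/(ω·C) = 0 - j1.36e+06 Ω
  Z3: Z = jωL = j·735.1·0.00243 = 0 + j1.786 Ω
Step 3 — With the output port shorted to ground, the output series arm Z2 runs from the junction to ground; the shunt arm Z3 also runs from the junction to ground. They appear in parallel: Z3 || Z2 = 0 + j1.786 Ω.
Step 4 — Series with input arm Z1: Z_in = Z1 + (Z3 || Z2) = 0 - j8.345e+04 Ω = 8.345e+04∠-90.0° Ω.
Step 5 — Source phasor: V = 127∠154.2° V = -114.3 + j55.27 V.
Step 6 — Ohm's law: I = V / Z_total = (-114.3 + j55.27) / (0 - j8.345e+04) = -0.0006623 - j0.00137 A.
Step 7 — Convert to polar: |I| = 0.001522 A, ∠I = -115.8°.

I = 0.001522∠-115.8° A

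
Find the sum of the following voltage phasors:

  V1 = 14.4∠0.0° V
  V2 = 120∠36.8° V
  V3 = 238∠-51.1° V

Step 1 — Convert each phasor to rectangular form:
  V1 = 14.4·(cos(0.0°) + j·sin(0.0°)) = 14.4 V
  V2 = 120·(cos(36.8°) + j·sin(36.8°)) = 96.09 + j71.88 V
  V3 = 238·(cos(-51.1°) + j·sin(-51.1°)) = 149.5 - j185.2 V
Step 2 — Sum components: V_total = 259.9 - j113.3 V.
Step 3 — Convert to polar: |V_total| = 283.6 V, ∠V_total = -23.6°.

V_total = 283.6∠-23.6° V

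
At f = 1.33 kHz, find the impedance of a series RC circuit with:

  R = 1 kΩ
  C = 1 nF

Step 1 — Angular frequency: ω = 2π·f = 2π·1330 = 8357 rad/s.
Step 2 — Component impedances:
  R: Z = R = 1000 Ω
  C: Z = 1/(jωC) = -j/(ω·C) = 0 - j1.197e+05 Ω
Step 3 — Series combination: Z_total = R + C = 1000 - j1.197e+05 Ω = 1.197e+05∠-89.5° Ω.

Z = 1000 - j1.197e+05 Ω = 1.197e+05∠-89.5° Ω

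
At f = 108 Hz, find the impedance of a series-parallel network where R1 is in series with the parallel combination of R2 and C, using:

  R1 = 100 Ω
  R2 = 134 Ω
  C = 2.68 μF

Step 1 — Angular frequency: ω = 2π·f = 2π·108 = 678.6 rad/s.
Step 2 — Component impedances:
  R1: Z = R = 100 Ω
  R2: Z = R = 134 Ω
  C: Z = 1/(jωC) = -j/(ω·C) = 0 - j549.9 Ω
Step 3 — Parallel branch: R2 || C = 1/(1/R2 + 1/C) = 126.5 - j30.82 Ω.
Step 4 — Series with R1: Z_total = R1 + (R2 || C) = 226.5 - j30.82 Ω = 228.6∠-7.8° Ω.

Z = 226.5 - j30.82 Ω = 228.6∠-7.8° Ω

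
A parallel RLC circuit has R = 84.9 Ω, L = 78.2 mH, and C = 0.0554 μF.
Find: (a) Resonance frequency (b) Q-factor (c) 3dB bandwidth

Step 1 — Resonance: ω₀ = 1/√(LC) = 1/√(0.0782·5.54e-08) = 1.519e+04 rad/s.
Step 2 — f₀ = ω₀/(2π) = 2418 Hz.
Step 3 — Parallel Q: Q = R/(ω₀L) = 84.9/(1.519e+04·0.0782) = 0.07146.
Step 4 — Bandwidth: Δω = ω₀/Q = 2.126e+05 rad/s; BW = Δω/(2π) = 3.384e+04 Hz.

(a) f₀ = 2418 Hz  (b) Q = 0.07146  (c) BW = 3.384e+04 Hz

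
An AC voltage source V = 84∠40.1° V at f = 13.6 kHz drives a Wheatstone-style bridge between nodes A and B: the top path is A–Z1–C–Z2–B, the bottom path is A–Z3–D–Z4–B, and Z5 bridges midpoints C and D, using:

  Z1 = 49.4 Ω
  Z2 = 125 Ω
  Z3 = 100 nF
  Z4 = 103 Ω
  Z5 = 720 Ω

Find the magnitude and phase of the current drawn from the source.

Step 1 — Angular frequency: ω = 2π·f = 2π·1.36e+04 = 8.545e+04 rad/s.
Step 2 — Component impedances:
  Z1: Z = R = 49.4 Ω
  Z2: Z = R = 125 Ω
  Z3: Z = 1/(jωC) = -j/(ω·C) = 0 - j117 Ω
  Z4: Z = R = 103 Ω
  Z5: Z = R = 720 Ω
Step 3 — Bridge requires nodal analysis (the Z5 bridge couples midpoints C and D, so the two paths cannot be reduced to a simple series/parallel combination). Setting node B to ground and injecting 1 A at node A, the 3-node admittance system at A, C, D solves to V_A = Z_AB = 84.59 - j38.56 Ω = 92.96∠-24.5° Ω.
Step 4 — Source phasor: V = 84∠40.1° V = 64.25 + j54.11 V.
Step 5 — Ohm's law: I = V / Z_total = (64.25 + j54.11) / (84.59 - j38.56) = 0.3875 + j0.8163 A.
Step 6 — Convert to polar: |I| = 0.9036 A, ∠I = 64.6°.

I = 0.9036∠64.6° A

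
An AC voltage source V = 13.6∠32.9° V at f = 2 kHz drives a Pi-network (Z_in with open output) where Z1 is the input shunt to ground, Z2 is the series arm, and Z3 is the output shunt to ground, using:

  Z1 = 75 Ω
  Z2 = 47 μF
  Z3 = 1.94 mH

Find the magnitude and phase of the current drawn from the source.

Step 1 — Angular frequency: ω = 2π·f = 2π·2000 = 1.257e+04 rad/s.
Step 2 — Component impedances:
  Z1: Z = R = 75 Ω
  Z2: Z = 1/(jωC) = -j/(ω·C) = 0 - j1.693 Ω
  Z3: Z = jωL = j·1.257e+04·0.00194 = 0 + j24.38 Ω
Step 3 — With open output, the series arm Z2 and the output shunt Z3 appear in series to ground: Z2 + Z3 = 0 + j22.69 Ω.
Step 4 — Parallel with input shunt Z1: Z_in = Z1 || (Z2 + Z3) = 6.287 + j20.78 Ω = 21.71∠73.2° Ω.
Step 5 — Source phasor: V = 13.6∠32.9° V = 11.42 + j7.387 V.
Step 6 — Ohm's law: I = V / Z_total = (11.42 + j7.387) / (6.287 + j20.78) = 0.4779 - j0.4049 A.
Step 7 — Convert to polar: |I| = 0.6263 A, ∠I = -40.3°.

I = 0.6263∠-40.3° A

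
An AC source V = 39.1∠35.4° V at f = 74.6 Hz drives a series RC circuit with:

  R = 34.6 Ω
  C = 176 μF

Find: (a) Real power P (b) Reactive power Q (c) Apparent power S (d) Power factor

Step 1 — Angular frequency: ω = 2π·f = 2π·74.6 = 468.7 rad/s.
Step 2 — Component impedances:
  R: Z = R = 34.6 Ω
  C: Z = 1/(jωC) = -j/(ω·C) = 0 - j12.12 Ω
Step 3 — Series combination: Z_total = R + C = 34.6 - j12.12 Ω = 36.66∠-19.3° Ω.
Step 4 — Source phasor: V = 39.1∠35.4° V = 31.87 + j22.65 V.
Step 5 — Current: I = V / Z = 0.6162 + j0.8705 A = 1.067∠54.7° A.
Step 6 — Complex power: S = V·I* = 39.35 - j13.79 VA.
Step 7 — Real power: P = Re(S) = 39.35 W.
Step 8 — Reactive power: Q = Im(S) = -13.79 VAR.
Step 9 — Apparent power: |S| = 41.7 VA.
Step 10 — Power factor: PF = P/|S| = 0.9438 (leading).

(a) P = 39.35 W  (b) Q = -13.79 VAR  (c) S = 41.7 VA  (d) PF = 0.9438 (leading)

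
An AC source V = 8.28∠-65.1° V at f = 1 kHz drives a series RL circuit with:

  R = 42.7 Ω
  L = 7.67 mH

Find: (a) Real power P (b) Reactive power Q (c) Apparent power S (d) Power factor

Step 1 — Angular frequency: ω = 2π·f = 2π·1000 = 6283 rad/s.
Step 2 — Component impedances:
  R: Z = R = 42.7 Ω
  L: Z = jωL = j·6283·0.00767 = 0 + j48.19 Ω
Step 3 — Series combination: Z_total = R + L = 42.7 + j48.19 Ω = 64.39∠48.5° Ω.
Step 4 — Source phasor: V = 8.28∠-65.1° V = 3.486 - j7.51 V.
Step 5 — Current: I = V / Z = -0.0514 - j0.1179 A = 0.1286∠-113.6° A.
Step 6 — Complex power: S = V·I* = 0.7061 + j0.797 VA.
Step 7 — Real power: P = Re(S) = 0.7061 W.
Step 8 — Reactive power: Q = Im(S) = 0.797 VAR.
Step 9 — Apparent power: |S| = 1.065 VA.
Step 10 — Power factor: PF = P/|S| = 0.6632 (lagging).

(a) P = 0.7061 W  (b) Q = 0.797 VAR  (c) S = 1.065 VA  (d) PF = 0.6632 (lagging)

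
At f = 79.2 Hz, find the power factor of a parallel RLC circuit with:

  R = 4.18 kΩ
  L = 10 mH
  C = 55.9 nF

Step 1 — Angular frequency: ω = 2π·f = 2π·79.2 = 497.6 rad/s.
Step 2 — Component impedances:
  R: Z = R = 4180 Ω
  L: Z = jωL = j·497.6·0.01 = 0 + j4.976 Ω
  C: Z = 1/(jωC) = -j/(ω·C) = 0 - j3.595e+04 Ω
Step 3 — Parallel combination: 1/Z_total = 1/R + 1/L + 1/C; Z_total = 0.005926 + j4.977 Ω = 4.977∠89.9° Ω.
Step 4 — Power factor: PF = cos(φ) = Re(Z)/|Z| = 0.005926/4.977 = 0.001191.
Step 5 — Type: Im(Z) = 4.977 ⇒ lagging (phase φ = 89.9°).

PF = 0.001191 (lagging, φ = 89.9°)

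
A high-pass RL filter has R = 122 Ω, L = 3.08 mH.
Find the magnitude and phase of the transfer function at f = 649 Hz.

Step 1 — Angular frequency: ω = 2π·649 = 4078 rad/s.
Step 2 — Transfer function: H(jω) = jωL/(R + jωL).
Step 3 — Numerator jωL = j·12.56; denominator R + jωL = 122 + j12.56.
Step 4 — H = 0.01049 + j0.1019.
Step 5 — Magnitude: |H| = 0.1024 (-19.8 dB); phase: φ = 84.1°.

|H| = 0.1024 (-19.8 dB), φ = 84.1°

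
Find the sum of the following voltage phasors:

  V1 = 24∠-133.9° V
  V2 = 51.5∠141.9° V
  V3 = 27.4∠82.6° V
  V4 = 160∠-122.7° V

Step 1 — Convert each phasor to rectangular form:
  V1 = 24·(cos(-133.9°) + j·sin(-133.9°)) = -16.64 - j17.29 V
  V2 = 51.5·(cos(141.9°) + j·sin(141.9°)) = -40.53 + j31.78 V
  V3 = 27.4·(cos(82.6°) + j·sin(82.6°)) = 3.529 + j27.17 V
  V4 = 160·(cos(-122.7°) + j·sin(-122.7°)) = -86.44 - j134.6 V
Step 2 — Sum components: V_total = -140.1 - j92.99 V.
Step 3 — Convert to polar: |V_total| = 168.1 V, ∠V_total = -146.4°.

V_total = 168.1∠-146.4° V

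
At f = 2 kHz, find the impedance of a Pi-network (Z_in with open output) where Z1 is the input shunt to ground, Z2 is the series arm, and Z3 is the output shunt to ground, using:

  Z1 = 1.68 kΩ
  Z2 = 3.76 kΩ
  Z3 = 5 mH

Step 1 — Angular frequency: ω = 2π·f = 2π·2000 = 1.257e+04 rad/s.
Step 2 — Component impedances:
  Z1: Z = R = 1680 Ω
  Z2: Z = R = 3760 Ω
  Z3: Z = jωL = j·1.257e+04·0.005 = 0 + j62.83 Ω
Step 3 — With open output, the series arm Z2 and the output shunt Z3 appear in series to ground: Z2 + Z3 = 3760 + j62.83 Ω.
Step 4 — Parallel with input shunt Z1: Z_in = Z1 || (Z2 + Z3) = 1161 + j5.992 Ω = 1161∠0.3° Ω.

Z = 1161 + j5.992 Ω = 1161∠0.3° Ω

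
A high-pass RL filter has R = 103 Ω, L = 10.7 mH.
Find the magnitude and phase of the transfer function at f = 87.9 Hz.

Step 1 — Angular frequency: ω = 2π·87.9 = 552.3 rad/s.
Step 2 — Transfer function: H(jω) = jωL/(R + jωL).
Step 3 — Numerator jωL = j·5.91; denominator R + jωL = 103 + j5.91.
Step 4 — H = 0.003281 + j0.05719.
Step 5 — Magnitude: |H| = 0.05728 (-24.8 dB); phase: φ = 86.7°.

|H| = 0.05728 (-24.8 dB), φ = 86.7°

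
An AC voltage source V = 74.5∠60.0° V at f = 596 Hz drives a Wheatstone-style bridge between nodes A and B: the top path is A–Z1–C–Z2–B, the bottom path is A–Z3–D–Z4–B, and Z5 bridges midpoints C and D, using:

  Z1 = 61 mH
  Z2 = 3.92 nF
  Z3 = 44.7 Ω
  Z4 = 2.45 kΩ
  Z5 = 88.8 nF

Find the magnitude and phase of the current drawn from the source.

Step 1 — Angular frequency: ω = 2π·f = 2π·596 = 3745 rad/s.
Step 2 — Component impedances:
  Z1: Z = jωL = j·3745·0.061 = 0 + j228.4 Ω
  Z2: Z = 1/(jωC) = -j/(ω·C) = 0 - j6.812e+04 Ω
  Z3: Z = R = 44.7 Ω
  Z4: Z = R = 2450 Ω
  Z5: Z = 1/(jωC) = -j/(ω·C) = 0 - j3007 Ω
Step 3 — Bridge requires nodal analysis (the Z5 bridge couples midpoints C and D, so the two paths cannot be reduced to a simple series/parallel combination). Setting node B to ground and injecting 1 A at node A, the 3-node admittance system at A, C, D solves to V_A = Z_AB = 2491 - j92.55 Ω = 2493∠-2.1° Ω.
Step 4 — Source phasor: V = 74.5∠60.0° V = 37.25 + j64.52 V.
Step 5 — Ohm's law: I = V / Z_total = (37.25 + j64.52) / (2491 - j92.55) = 0.01397 + j0.02642 A.
Step 6 — Convert to polar: |I| = 0.02988 A, ∠I = 62.1°.

I = 0.02988∠62.1° A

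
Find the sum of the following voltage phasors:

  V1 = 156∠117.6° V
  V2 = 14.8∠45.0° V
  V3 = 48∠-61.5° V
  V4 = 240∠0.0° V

Step 1 — Convert each phasor to rectangular form:
  V1 = 156·(cos(117.6°) + j·sin(117.6°)) = -72.27 + j138.2 V
  V2 = 14.8·(cos(45.0°) + j·sin(45.0°)) = 10.47 + j10.47 V
  V3 = 48·(cos(-61.5°) + j·sin(-61.5°)) = 22.9 - j42.18 V
  V4 = 240·(cos(0.0°) + j·sin(0.0°)) = 240 V
Step 2 — Sum components: V_total = 201.1 + j106.5 V.
Step 3 — Convert to polar: |V_total| = 227.6 V, ∠V_total = 27.9°.

V_total = 227.6∠27.9° V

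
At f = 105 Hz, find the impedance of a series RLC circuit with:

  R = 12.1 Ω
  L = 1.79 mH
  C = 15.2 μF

Step 1 — Angular frequency: ω = 2π·f = 2π·105 = 659.7 rad/s.
Step 2 — Component impedances:
  R: Z = R = 12.1 Ω
  L: Z = jωL = j·659.7·0.00179 = 0 + j1.181 Ω
  C: Z = 1/(jωC) = -j/(ω·C) = 0 - j99.72 Ω
Step 3 — Series combination: Z_total = R + L + C = 12.1 - j98.54 Ω = 99.28∠-83.0° Ω.

Z = 12.1 - j98.54 Ω = 99.28∠-83.0° Ω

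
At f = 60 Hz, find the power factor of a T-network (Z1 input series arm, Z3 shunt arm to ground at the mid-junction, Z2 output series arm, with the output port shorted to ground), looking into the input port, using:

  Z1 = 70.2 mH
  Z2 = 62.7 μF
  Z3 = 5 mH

Step 1 — Angular frequency: ω = 2π·f = 2π·60 = 377 rad/s.
Step 2 — Component impedances:
  Z1: Z = jωL = j·377·0.0702 = 0 + j26.46 Ω
  Z2: Z = 1/(jωC) = -j/(ω·C) = 0 - j42.31 Ω
  Z3: Z = jωL = j·377·0.005 = 0 + j1.885 Ω
Step 3 — With the output port shorted to ground, the output series arm Z2 runs from the junction to ground; the shunt arm Z3 also runs from the junction to ground. They appear in parallel: Z3 || Z2 = 0 + j1.973 Ω.
Step 4 — Series with input arm Z1: Z_in = Z1 + (Z3 || Z2) = 0 + j28.44 Ω = 28.44∠90.0° Ω.
Step 5 — Power factor: PF = cos(φ) = Re(Z)/|Z| = 0/28.44 = 0.
Step 6 — Type: Im(Z) = 28.44 ⇒ lagging (phase φ = 90.0°).

PF = 0 (lagging, φ = 90.0°)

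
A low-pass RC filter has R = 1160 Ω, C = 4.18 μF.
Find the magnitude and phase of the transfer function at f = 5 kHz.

Step 1 — Angular frequency: ω = 2π·5000 = 3.142e+04 rad/s.
Step 2 — Transfer function: H(jω) = 1/(1 + jωRC).
Step 3 — Denominator: 1 + jωRC = 1 + j·3.142e+04·1160·4.18e-06 = 1 + j152.3.
Step 4 — H = 4.309e-05 - j0.006564.
Step 5 — Magnitude: |H| = 0.006565 (-43.7 dB); phase: φ = -89.6°.

|H| = 0.006565 (-43.7 dB), φ = -89.6°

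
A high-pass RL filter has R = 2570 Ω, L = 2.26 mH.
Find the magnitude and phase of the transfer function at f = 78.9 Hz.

Step 1 — Angular frequency: ω = 2π·78.9 = 495.7 rad/s.
Step 2 — Transfer function: H(jω) = jωL/(R + jωL).
Step 3 — Numerator jωL = j·1.12; denominator R + jωL = 2570 + j1.12.
Step 4 — H = 1.9e-07 + j0.0004359.
Step 5 — Magnitude: |H| = 0.0004359 (-67.2 dB); phase: φ = 90.0°.

|H| = 0.0004359 (-67.2 dB), φ = 90.0°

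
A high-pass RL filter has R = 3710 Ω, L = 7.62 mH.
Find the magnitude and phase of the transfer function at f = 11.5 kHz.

Step 1 — Angular frequency: ω = 2π·1.15e+04 = 7.226e+04 rad/s.
Step 2 — Transfer function: H(jω) = jωL/(R + jωL).
Step 3 — Numerator jωL = j·550.6; denominator R + jωL = 3710 + j550.6.
Step 4 — H = 0.02155 + j0.1452.
Step 5 — Magnitude: |H| = 0.1468 (-16.7 dB); phase: φ = 81.6°.

|H| = 0.1468 (-16.7 dB), φ = 81.6°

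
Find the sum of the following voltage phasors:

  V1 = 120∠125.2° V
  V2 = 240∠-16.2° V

Step 1 — Convert each phasor to rectangular form:
  V1 = 120·(cos(125.2°) + j·sin(125.2°)) = -69.17 + j98.06 V
  V2 = 240·(cos(-16.2°) + j·sin(-16.2°)) = 230.5 - j66.96 V
Step 2 — Sum components: V_total = 161.3 + j31.1 V.
Step 3 — Convert to polar: |V_total| = 164.3 V, ∠V_total = 10.9°.

V_total = 164.3∠10.9° V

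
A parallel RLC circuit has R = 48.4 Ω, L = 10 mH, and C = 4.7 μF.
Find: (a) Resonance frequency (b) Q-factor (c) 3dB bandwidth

Step 1 — Resonance: ω₀ = 1/√(LC) = 1/√(0.01·4.7e-06) = 4613 rad/s.
Step 2 — f₀ = ω₀/(2π) = 734.1 Hz.
Step 3 — Parallel Q: Q = R/(ω₀L) = 48.4/(4613·0.01) = 1.049.
Step 4 — Bandwidth: Δω = ω₀/Q = 4396 rad/s; BW = Δω/(2π) = 699.6 Hz.

(a) f₀ = 734.1 Hz  (b) Q = 1.049  (c) BW = 699.6 Hz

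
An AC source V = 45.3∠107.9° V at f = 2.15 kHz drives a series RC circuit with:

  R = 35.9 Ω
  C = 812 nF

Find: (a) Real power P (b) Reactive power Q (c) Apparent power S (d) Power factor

Step 1 — Angular frequency: ω = 2π·f = 2π·2150 = 1.351e+04 rad/s.
Step 2 — Component impedances:
  R: Z = R = 35.9 Ω
  C: Z = 1/(jωC) = -j/(ω·C) = 0 - j91.16 Ω
Step 3 — Series combination: Z_total = R + C = 35.9 - j91.16 Ω = 97.98∠-68.5° Ω.
Step 4 — Source phasor: V = 45.3∠107.9° V = -13.92 + j43.11 V.
Step 5 — Current: I = V / Z = -0.4614 + j0.02898 A = 0.4623∠176.4° A.
Step 6 — Complex power: S = V·I* = 7.674 - j19.49 VA.
Step 7 — Real power: P = Re(S) = 7.674 W.
Step 8 — Reactive power: Q = Im(S) = -19.49 VAR.
Step 9 — Apparent power: |S| = 20.94 VA.
Step 10 — Power factor: PF = P/|S| = 0.3664 (leading).

(a) P = 7.674 W  (b) Q = -19.49 VAR  (c) S = 20.94 VA  (d) PF = 0.3664 (leading)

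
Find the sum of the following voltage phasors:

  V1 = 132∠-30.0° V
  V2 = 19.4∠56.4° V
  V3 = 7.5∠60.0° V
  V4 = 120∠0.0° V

Step 1 — Convert each phasor to rectangular form:
  V1 = 132·(cos(-30.0°) + j·sin(-30.0°)) = 114.3 - j66 V
  V2 = 19.4·(cos(56.4°) + j·sin(56.4°)) = 10.74 + j16.16 V
  V3 = 7.5·(cos(60.0°) + j·sin(60.0°)) = 3.75 + j6.495 V
  V4 = 120·(cos(0.0°) + j·sin(0.0°)) = 120 V
Step 2 — Sum components: V_total = 248.8 - j43.35 V.
Step 3 — Convert to polar: |V_total| = 252.5 V, ∠V_total = -9.9°.

V_total = 252.5∠-9.9° V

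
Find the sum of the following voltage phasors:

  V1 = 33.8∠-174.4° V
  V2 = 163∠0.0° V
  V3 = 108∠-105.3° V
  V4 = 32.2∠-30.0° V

Step 1 — Convert each phasor to rectangular form:
  V1 = 33.8·(cos(-174.4°) + j·sin(-174.4°)) = -33.64 - j3.298 V
  V2 = 163·(cos(0.0°) + j·sin(0.0°)) = 163 V
  V3 = 108·(cos(-105.3°) + j·sin(-105.3°)) = -28.5 - j104.2 V
  V4 = 32.2·(cos(-30.0°) + j·sin(-30.0°)) = 27.89 - j16.1 V
Step 2 — Sum components: V_total = 128.7 - j123.6 V.
Step 3 — Convert to polar: |V_total| = 178.5 V, ∠V_total = -43.8°.

V_total = 178.5∠-43.8° V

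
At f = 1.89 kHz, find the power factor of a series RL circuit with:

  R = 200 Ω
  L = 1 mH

Step 1 — Angular frequency: ω = 2π·f = 2π·1890 = 1.188e+04 rad/s.
Step 2 — Component impedances:
  R: Z = R = 200 Ω
  L: Z = jωL = j·1.188e+04·0.001 = 0 + j11.88 Ω
Step 3 — Series combination: Z_total = R + L = 200 + j11.88 Ω = 200.4∠3.4° Ω.
Step 4 — Power factor: PF = cos(φ) = Re(Z)/|Z| = 200/200.352 = 0.9982.
Step 5 — Type: Im(Z) = 11.88 ⇒ lagging (phase φ = 3.4°).

PF = 0.9982 (lagging, φ = 3.4°)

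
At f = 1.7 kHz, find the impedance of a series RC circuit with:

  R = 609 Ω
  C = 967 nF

Step 1 — Angular frequency: ω = 2π·f = 2π·1700 = 1.068e+04 rad/s.
Step 2 — Component impedances:
  R: Z = R = 609 Ω
  C: Z = 1/(jωC) = -j/(ω·C) = 0 - j96.82 Ω
Step 3 — Series combination: Z_total = R + C = 609 - j96.82 Ω = 616.6∠-9.0° Ω.

Z = 609 - j96.82 Ω = 616.6∠-9.0° Ω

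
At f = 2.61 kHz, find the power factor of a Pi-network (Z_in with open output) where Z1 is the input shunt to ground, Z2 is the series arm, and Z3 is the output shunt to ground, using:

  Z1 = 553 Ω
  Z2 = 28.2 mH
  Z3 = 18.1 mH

Step 1 — Angular frequency: ω = 2π·f = 2π·2610 = 1.64e+04 rad/s.
Step 2 — Component impedances:
  Z1: Z = R = 553 Ω
  Z2: Z = jωL = j·1.64e+04·0.0282 = 0 + j462.5 Ω
  Z3: Z = jωL = j·1.64e+04·0.0181 = 0 + j296.8 Ω
Step 3 — With open output, the series arm Z2 and the output shunt Z3 appear in series to ground: Z2 + Z3 = 0 + j759.3 Ω.
Step 4 — Parallel with input shunt Z1: Z_in = Z1 || (Z2 + Z3) = 361.3 + j263.2 Ω = 447∠36.1° Ω.
Step 5 — Power factor: PF = cos(φ) = Re(Z)/|Z| = 361.3/447 = 0.8083.
Step 6 — Type: Im(Z) = 263.2 ⇒ lagging (phase φ = 36.1°).

PF = 0.8083 (lagging, φ = 36.1°)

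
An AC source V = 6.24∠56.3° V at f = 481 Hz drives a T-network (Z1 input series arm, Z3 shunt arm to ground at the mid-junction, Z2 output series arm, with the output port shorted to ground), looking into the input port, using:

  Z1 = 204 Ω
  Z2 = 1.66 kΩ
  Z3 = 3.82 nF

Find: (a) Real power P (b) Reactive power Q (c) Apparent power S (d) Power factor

Step 1 — Angular frequency: ω = 2π·f = 2π·481 = 3022 rad/s.
Step 2 — Component impedances:
  Z1: Z = R = 204 Ω
  Z2: Z = R = 1660 Ω
  Z3: Z = 1/(jωC) = -j/(ω·C) = 0 - j8.662e+04 Ω
Step 3 — With the output port shorted to ground, the output series arm Z2 runs from the junction to ground; the shunt arm Z3 also runs from the junction to ground. They appear in parallel: Z3 || Z2 = 1659 - j31.8 Ω.
Step 4 — Series with input arm Z1: Z_in = Z1 + (Z3 || Z2) = 1863 - j31.8 Ω = 1864∠-1.0° Ω.
Step 5 — Source phasor: V = 6.24∠56.3° V = 3.462 + j5.191 V.
Step 6 — Current: I = V / Z = 0.00181 + j0.002817 A = 0.003348∠57.3° A.
Step 7 — Complex power: S = V·I* = 0.02089 - j0.0003565 VA.
Step 8 — Real power: P = Re(S) = 0.02089 W.
Step 9 — Reactive power: Q = Im(S) = -0.0003565 VAR.
Step 10 — Apparent power: |S| = 0.02089 VA.
Step 11 — Power factor: PF = P/|S| = 0.9999 (leading).

(a) P = 0.02089 W  (b) Q = -0.0003565 VAR  (c) S = 0.02089 VA  (d) PF = 0.9999 (leading)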